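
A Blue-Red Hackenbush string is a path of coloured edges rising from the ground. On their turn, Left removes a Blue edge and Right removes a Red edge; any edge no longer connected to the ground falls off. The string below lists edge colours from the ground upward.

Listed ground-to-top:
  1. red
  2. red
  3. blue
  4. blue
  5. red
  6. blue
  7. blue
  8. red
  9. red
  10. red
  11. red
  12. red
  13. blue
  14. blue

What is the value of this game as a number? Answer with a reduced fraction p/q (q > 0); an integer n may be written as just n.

Prefix values for red red blue blue red blue blue red red red red red blue blue via {L|R} + simplicity:
g_1 [r]  L=[·]  R=[0]  -> -1
g_2 [rr]  L=[·]  R=[-1, 0]  -> -2
g_3 [rrb]  L=[-2]  R=[-1, 0]  -> -3/2
g_4 [rrbb]  L=[-2, -3/2]  R=[-1, 0]  -> -5/4
g_5 [rrbbr]  L=[-2, -3/2]  R=[-5/4, -1, 0]  -> -11/8
g_6 [rrbbrb]  L=[-2, -3/2, -11/8]  R=[-5/4, -1, 0]  -> -21/16
g_7 [rrbbrbb]  L=[-2, -3/2, -11/8, -21/16]  R=[-5/4, -1, 0]  -> -41/32
g_8 [rrbbrbbr]  L=[-2, -3/2, -11/8, -21/16]  R=[-41/32, -5/4, -1, 0]  -> -83/64
g_9 [rrbbrbbrr]  L=[-2, -3/2, -11/8, -21/16]  R=[-83/64, -41/32, -5/4, -1, 0]  -> -167/128
g_10 [rrbbrbbrrr]  L=[-2, -3/2, -11/8, -21/16]  R=[-167/128, -83/64, -41/32, -5/4, -1, 0]  -> -335/256
g_11 [rrbbrbbrrrr]  L=[-2, -3/2, -11/8, -21/16]  R=[-335/256, -167/128, -83/64, -41/32, -5/4, -1, 0]  -> -671/512
g_12 [rrbbrbbrrrrr]  L=[-2, -3/2, -11/8, -21/16]  R=[-671/512, -335/256, -167/128, -83/64, -41/32, -5/4, -1, 0]  -> -1343/1024
g_13 [rrbbrbbrrrrrb]  L=[-2, -3/2, -11/8, -21/16, -1343/1024]  R=[-671/512, -335/256, -167/128, -83/64, -41/32, -5/4, -1, 0]  -> -2685/2048
g_14 [rrbbrbbrrrrrbb]  L=[-2, -3/2, -11/8, -21/16, -1343/1024, -2685/2048]  R=[-671/512, -335/256, -167/128, -83/64, -41/32, -5/4, -1, 0]  -> -5369/4096

-5369/4096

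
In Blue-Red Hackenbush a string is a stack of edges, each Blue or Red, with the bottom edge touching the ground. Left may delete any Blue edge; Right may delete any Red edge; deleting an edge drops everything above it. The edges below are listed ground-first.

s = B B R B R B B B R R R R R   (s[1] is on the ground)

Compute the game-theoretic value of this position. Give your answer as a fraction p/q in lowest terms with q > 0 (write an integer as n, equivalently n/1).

3521/2048

Prefix values for B B R B R B B B R R R R R via {L|R} + simplicity:
edge 1 of 13 (B): { 0 | none } → 1
edge 2 of 13 (B): { 0,1 | none } → 2
edge 3 of 13 (R): { 0,1 | 2 } → 3/2
edge 4 of 13 (B): { 0,1,3/2 | 2 } → 7/4
edge 5 of 13 (R): { 0,1,3/2 | 7/4,2 } → 13/8
edge 6 of 13 (B): { 0,1,3/2,13/8 | 7/4,2 } → 27/16
edge 7 of 13 (B): { 0,1,3/2,13/8,27/16 | 7/4,2 } → 55/32
edge 8 of 13 (B): { 0,1,3/2,13/8,27/16,55/32 | 7/4,2 } → 111/64
edge 9 of 13 (R): { 0,1,3/2,13/8,27/16,55/32 | 111/64,7/4,2 } → 221/128
edge 10 of 13 (R): { 0,1,3/2,13/8,27/16,55/32 | 221/128,111/64,7/4,2 } → 441/256
edge 11 of 13 (R): { 0,1,3/2,13/8,27/16,55/32 | 441/256,221/128,111/64,7/4,2 } → 881/512
edge 12 of 13 (R): { 0,1,3/2,13/8,27/16,55/32 | 881/512,441/256,221/128,111/64,7/4,2 } → 1761/1024
edge 13 of 13 (R): { 0,1,3/2,13/8,27/16,55/32 | 1761/1024,881/512,441/256,221/128,111/64,7/4,2 } → 3521/2048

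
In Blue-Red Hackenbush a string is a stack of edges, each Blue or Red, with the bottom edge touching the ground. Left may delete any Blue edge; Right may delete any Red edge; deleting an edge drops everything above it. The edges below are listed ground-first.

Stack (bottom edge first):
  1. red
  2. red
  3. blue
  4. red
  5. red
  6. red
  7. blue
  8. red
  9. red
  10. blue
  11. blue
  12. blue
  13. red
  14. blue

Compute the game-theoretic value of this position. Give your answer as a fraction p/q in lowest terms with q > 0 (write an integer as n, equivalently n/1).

-7877/4096

Recurse on prefixes of the 14-edge string red red blue red red red blue red red blue blue blue red blue:
val_1 [r]  L=[—]  R=[0]  — -1
val_2 [rr]  L=[—]  R=[-1,0]  — -2
val_3 [rrb]  L=[-2]  R=[-1,0]  — -3/2
val_4 [rrbr]  L=[-2]  R=[-3/2,-1,0]  — -7/4
val_5 [rrbrr]  L=[-2]  R=[-7/4,-3/2,-1,0]  — -15/8
val_6 [rrbrrr]  L=[-2]  R=[-15/8,-7/4,-3/2,-1,0]  — -31/16
val_7 [rrbrrrb]  L=[-2,-31/16]  R=[-15/8,-7/4,-3/2,-1,0]  — -61/32
val_8 [rrbrrrbr]  L=[-2,-31/16]  R=[-61/32,-15/8,-7/4,-3/2,-1,0]  — -123/64
val_9 [rrbrrrbrr]  L=[-2,-31/16]  R=[-123/64,-61/32,-15/8,-7/4,-3/2,-1,0]  — -247/128
val_10 [rrbrrrbrrb]  L=[-2,-31/16,-247/128]  R=[-123/64,-61/32,-15/8,-7/4,-3/2,-1,0]  — -493/256
val_11 [rrbrrrbrrbb]  L=[-2,-31/16,-247/128,-493/256]  R=[-123/64,-61/32,-15/8,-7/4,-3/2,-1,0]  — -985/512
val_12 [rrbrrrbrrbbb]  L=[-2,-31/16,-247/128,-493/256,-985/512]  R=[-123/64,-61/32,-15/8,-7/4,-3/2,-1,0]  — -1969/1024
val_13 [rrbrrrbrrbbbr]  L=[-2,-31/16,-247/128,-493/256,-985/512]  R=[-1969/1024,-123/64,-61/32,-15/8,-7/4,-3/2,-1,0]  — -3939/2048
val_14 [rrbrrrbrrbbbrb]  L=[-2,-31/16,-247/128,-493/256,-985/512,-3939/2048]  R=[-1969/1024,-123/64,-61/32,-15/8,-7/4,-3/2,-1,0]  — -7877/4096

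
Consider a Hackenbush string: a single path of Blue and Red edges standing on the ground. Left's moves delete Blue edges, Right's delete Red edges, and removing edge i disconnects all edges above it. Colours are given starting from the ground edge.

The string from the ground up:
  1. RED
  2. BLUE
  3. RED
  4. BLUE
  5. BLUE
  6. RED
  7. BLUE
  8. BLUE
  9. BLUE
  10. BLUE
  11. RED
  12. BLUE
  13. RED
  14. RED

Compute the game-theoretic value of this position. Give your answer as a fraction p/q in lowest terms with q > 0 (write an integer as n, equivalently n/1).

Prefix values for RED BLUE RED BLUE BLUE RED BLUE BLUE BLUE BLUE RED BLUE RED RED via {L|R} + simplicity:
G_1 [R]  L=[·]  R=[0]  gives -1
G_2 [RB]  L=[-1]  R=[0]  gives -1/2
G_3 [RBR]  L=[-1]  R=[-1/2, 0]  gives -3/4
G_4 [RBRB]  L=[-1, -3/4]  R=[-1/2, 0]  gives -5/8
G_5 [RBRBB]  L=[-1, -3/4, -5/8]  R=[-1/2, 0]  gives -9/16
G_6 [RBRBBR]  L=[-1, -3/4, -5/8]  R=[-9/16, -1/2, 0]  gives -19/32
G_7 [RBRBBRB]  L=[-1, -3/4, -5/8, -19/32]  R=[-9/16, -1/2, 0]  gives -37/64
G_8 [RBRBBRBB]  L=[-1, -3/4, -5/8, -19/32, -37/64]  R=[-9/16, -1/2, 0]  gives -73/128
G_9 [RBRBBRBBB]  L=[-1, -3/4, -5/8, -19/32, -37/64, -73/128]  R=[-9/16, -1/2, 0]  gives -145/256
G_10 [RBRBBRBBBB]  L=[-1, -3/4, -5/8, -19/32, -37/64, -73/128, -145/256]  R=[-9/16, -1/2, 0]  gives -289/512
G_11 [RBRBBRBBBBR]  L=[-1, -3/4, -5/8, -19/32, -37/64, -73/128, -145/256]  R=[-289/512, -9/16, -1/2, 0]  gives -579/1024
G_12 [RBRBBRBBBBRB]  L=[-1, -3/4, -5/8, -19/32, -37/64, -73/128, -145/256, -579/1024]  R=[-289/512, -9/16, -1/2, 0]  gives -1157/2048
G_13 [RBRBBRBBBBRBR]  L=[-1, -3/4, -5/8, -19/32, -37/64, -73/128, -145/256, -579/1024]  R=[-1157/2048, -289/512, -9/16, -1/2, 0]  gives -2315/4096
G_14 [RBRBBRBBBBRBRR]  L=[-1, -3/4, -5/8, -19/32, -37/64, -73/128, -145/256, -579/1024]  R=[-2315/4096, -1157/2048, -289/512, -9/16, -1/2, 0]  gives -4631/8192

-4631/8192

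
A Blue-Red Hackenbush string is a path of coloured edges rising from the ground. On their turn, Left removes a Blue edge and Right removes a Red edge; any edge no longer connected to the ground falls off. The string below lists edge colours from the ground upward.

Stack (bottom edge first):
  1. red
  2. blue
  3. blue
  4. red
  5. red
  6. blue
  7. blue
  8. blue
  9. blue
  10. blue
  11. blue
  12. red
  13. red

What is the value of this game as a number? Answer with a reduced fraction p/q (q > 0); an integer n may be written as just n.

Build G(s[:k]) for k = 1..13, string s = red blue blue red red blue blue blue blue blue blue red red.
r: Left { none }, Right { 0 } ⇒ simplest -1
rb: Left { -1 }, Right { 0 } ⇒ simplest -1/2
rbb: Left { -1, -1/2 }, Right { 0 } ⇒ simplest -1/4
rbbr: Left { -1, -1/2 }, Right { -1/4, 0 } ⇒ simplest -3/8
rbbrr: Left { -1, -1/2 }, Right { -3/8, -1/4, 0 } ⇒ simplest -7/16
rbbrrb: Left { -1, -1/2, -7/16 }, Right { -3/8, -1/4, 0 } ⇒ simplest -13/32
rbbrrbb: Left { -1, -1/2, -7/16, -13/32 }, Right { -3/8, -1/4, 0 } ⇒ simplest -25/64
rbbrrbbb: Left { -1, -1/2, -7/16, -13/32, -25/64 }, Right { -3/8, -1/4, 0 } ⇒ simplest -49/128
rbbrrbbbb: Left { -1, -1/2, -7/16, -13/32, -25/64, -49/128 }, Right { -3/8, -1/4, 0 } ⇒ simplest -97/256
rbbrrbbbbb: Left { -1, -1/2, -7/16, -13/32, -25/64, -49/128, -97/256 }, Right { -3/8, -1/4, 0 } ⇒ simplest -193/512
rbbrrbbbbbb: Left { -1, -1/2, -7/16, -13/32, -25/64, -49/128, -97/256, -193/512 }, Right { -3/8, -1/4, 0 } ⇒ simplest -385/1024
rbbrrbbbbbbr: Left { -1, -1/2, -7/16, -13/32, -25/64, -49/128, -97/256, -193/512 }, Right { -385/1024, -3/8, -1/4, 0 } ⇒ simplest -771/2048
rbbrrbbbbbbrr: Left { -1, -1/2, -7/16, -13/32, -25/64, -49/128, -97/256, -193/512 }, Right { -771/2048, -385/1024, -3/8, -1/4, 0 } ⇒ simplest -1543/4096

-1543/4096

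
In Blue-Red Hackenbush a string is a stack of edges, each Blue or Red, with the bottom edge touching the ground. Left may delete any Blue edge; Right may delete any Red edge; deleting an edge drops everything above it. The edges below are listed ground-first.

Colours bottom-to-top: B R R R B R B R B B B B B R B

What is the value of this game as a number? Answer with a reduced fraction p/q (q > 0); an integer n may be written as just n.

2811/16384

Recurse on prefixes of the 15-edge string B R R R B R B R B B B B B R B:
1 of 15 · B · max L 0 · min R +∞ = 1
2 of 15 · BR · max L 0 · min R 1 = 1/2
3 of 15 · BRR · max L 0 · min R 1/2 = 1/4
4 of 15 · BRRR · max L 0 · min R 1/4 = 1/8
5 of 15 · BRRRB · max L 1/8 · min R 1/4 = 3/16
6 of 15 · BRRRBR · max L 1/8 · min R 3/16 = 5/32
7 of 15 · BRRRBRB · max L 5/32 · min R 3/16 = 11/64
8 of 15 · BRRRBRBR · max L 5/32 · min R 11/64 = 21/128
9 of 15 · BRRRBRBRB · max L 21/128 · min R 11/64 = 43/256
10 of 15 · BRRRBRBRBB · max L 43/256 · min R 11/64 = 87/512
11 of 15 · BRRRBRBRBBB · max L 87/512 · min R 11/64 = 175/1024
12 of 15 · BRRRBRBRBBBB · max L 175/1024 · min R 11/64 = 351/2048
13 of 15 · BRRRBRBRBBBBB · max L 351/2048 · min R 11/64 = 703/4096
14 of 15 · BRRRBRBRBBBBBR · max L 351/2048 · min R 703/4096 = 1405/8192
15 of 15 · BRRRBRBRBBBBBRB · max L 1405/8192 · min R 703/4096 = 2811/16384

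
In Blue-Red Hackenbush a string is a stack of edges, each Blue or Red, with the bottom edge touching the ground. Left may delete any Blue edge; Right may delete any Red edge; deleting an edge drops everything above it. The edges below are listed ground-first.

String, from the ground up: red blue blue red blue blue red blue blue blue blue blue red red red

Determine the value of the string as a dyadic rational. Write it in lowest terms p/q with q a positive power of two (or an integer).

Prefix values for red blue blue red blue blue red blue blue blue blue blue red red red via {L|R} + simplicity:
v_1 [r]  L=[none]  R=[0]  = -1
v_2 [rb]  L=[-1]  R=[0]  = -1/2
v_3 [rbb]  L=[-1,-1/2]  R=[0]  = -1/4
v_4 [rbbr]  L=[-1,-1/2]  R=[-1/4,0]  = -3/8
v_5 [rbbrb]  L=[-1,-1/2,-3/8]  R=[-1/4,0]  = -5/16
v_6 [rbbrbb]  L=[-1,-1/2,-3/8,-5/16]  R=[-1/4,0]  = -9/32
v_7 [rbbrbbr]  L=[-1,-1/2,-3/8,-5/16]  R=[-9/32,-1/4,0]  = -19/64
v_8 [rbbrbbrb]  L=[-1,-1/2,-3/8,-5/16,-19/64]  R=[-9/32,-1/4,0]  = -37/128
v_9 [rbbrbbrbb]  L=[-1,-1/2,-3/8,-5/16,-19/64,-37/128]  R=[-9/32,-1/4,0]  = -73/256
v_10 [rbbrbbrbbb]  L=[-1,-1/2,-3/8,-5/16,-19/64,-37/128,-73/256]  R=[-9/32,-1/4,0]  = -145/512
v_11 [rbbrbbrbbbb]  L=[-1,-1/2,-3/8,-5/16,-19/64,-37/128,-73/256,-145/512]  R=[-9/32,-1/4,0]  = -289/1024
v_12 [rbbrbbrbbbbb]  L=[-1,-1/2,-3/8,-5/16,-19/64,-37/128,-73/256,-145/512,-289/1024]  R=[-9/32,-1/4,0]  = -577/2048
v_13 [rbbrbbrbbbbbr]  L=[-1,-1/2,-3/8,-5/16,-19/64,-37/128,-73/256,-145/512,-289/1024]  R=[-577/2048,-9/32,-1/4,0]  = -1155/4096
v_14 [rbbrbbrbbbbbrr]  L=[-1,-1/2,-3/8,-5/16,-19/64,-37/128,-73/256,-145/512,-289/1024]  R=[-1155/4096,-577/2048,-9/32,-1/4,0]  = -2311/8192
v_15 [rbbrbbrbbbbbrrr]  L=[-1,-1/2,-3/8,-5/16,-19/64,-37/128,-73/256,-145/512,-289/1024]  R=[-2311/8192,-1155/4096,-577/2048,-9/32,-1/4,0]  = -4623/16384

-4623/16384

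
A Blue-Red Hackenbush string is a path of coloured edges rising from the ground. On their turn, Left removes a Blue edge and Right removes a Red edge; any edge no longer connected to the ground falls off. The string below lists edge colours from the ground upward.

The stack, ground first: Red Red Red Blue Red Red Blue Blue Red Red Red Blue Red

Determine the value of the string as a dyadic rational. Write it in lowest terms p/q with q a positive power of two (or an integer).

-2875/1024

Recurse on prefixes of the 13-edge string Red Red Red Blue Red Red Blue Blue Red Red Red Blue Red:
step 1: add Red to get R; options L={ — } R={ 0 } -> -1
step 2: add Red to get RR; options L={ — } R={ -1,0 } -> -2
step 3: add Red to get RRR; options L={ — } R={ -2,-1,0 } -> -3
step 4: add Blue to get RRRB; options L={ -3 } R={ -2,-1,0 } -> -5/2
step 5: add Red to get RRRBR; options L={ -3 } R={ -5/2,-2,-1,0 } -> -11/4
step 6: add Red to get RRRBRR; options L={ -3 } R={ -11/4,-5/2,-2,-1,0 } -> -23/8
step 7: add Blue to get RRRBRRB; options L={ -3,-23/8 } R={ -11/4,-5/2,-2,-1,0 } -> -45/16
step 8: add Blue to get RRRBRRBB; options L={ -3,-23/8,-45/16 } R={ -11/4,-5/2,-2,-1,0 } -> -89/32
step 9: add Red to get RRRBRRBBR; options L={ -3,-23/8,-45/16 } R={ -89/32,-11/4,-5/2,-2,-1,0 } -> -179/64
step 10: add Red to get RRRBRRBBRR; options L={ -3,-23/8,-45/16 } R={ -179/64,-89/32,-11/4,-5/2,-2,-1,0 } -> -359/128
step 11: add Red to get RRRBRRBBRRR; options L={ -3,-23/8,-45/16 } R={ -359/128,-179/64,-89/32,-11/4,-5/2,-2,-1,0 } -> -719/256
step 12: add Blue to get RRRBRRBBRRRB; options L={ -3,-23/8,-45/16,-719/256 } R={ -359/128,-179/64,-89/32,-11/4,-5/2,-2,-1,0 } -> -1437/512
step 13: add Red to get RRRBRRBBRRRBR; options L={ -3,-23/8,-45/16,-719/256 } R={ -1437/512,-359/128,-179/64,-89/32,-11/4,-5/2,-2,-1,0 } -> -2875/1024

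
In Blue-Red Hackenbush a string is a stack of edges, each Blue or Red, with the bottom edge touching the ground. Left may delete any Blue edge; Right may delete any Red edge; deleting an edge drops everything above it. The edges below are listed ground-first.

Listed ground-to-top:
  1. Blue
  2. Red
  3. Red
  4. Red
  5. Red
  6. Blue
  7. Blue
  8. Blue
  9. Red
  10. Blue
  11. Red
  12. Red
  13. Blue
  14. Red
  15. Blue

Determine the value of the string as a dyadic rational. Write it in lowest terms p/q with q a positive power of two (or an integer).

1867/16384

Recurse on prefixes of the 15-edge string Blue Red Red Red Red Blue Blue Blue Red Blue Red Red Blue Red Blue:
G_1 [B]  L=[0]  R=[·]  → 1
G_2 [BR]  L=[0]  R=[1]  → 1/2
G_3 [BRR]  L=[0]  R=[1/2,1]  → 1/4
G_4 [BRRR]  L=[0]  R=[1/4,1/2,1]  → 1/8
G_5 [BRRRR]  L=[0]  R=[1/8,1/4,1/2,1]  → 1/16
G_6 [BRRRRB]  L=[0,1/16]  R=[1/8,1/4,1/2,1]  → 3/32
G_7 [BRRRRBB]  L=[0,1/16,3/32]  R=[1/8,1/4,1/2,1]  → 7/64
G_8 [BRRRRBBB]  L=[0,1/16,3/32,7/64]  R=[1/8,1/4,1/2,1]  → 15/128
G_9 [BRRRRBBBR]  L=[0,1/16,3/32,7/64]  R=[15/128,1/8,1/4,1/2,1]  → 29/256
G_10 [BRRRRBBBRB]  L=[0,1/16,3/32,7/64,29/256]  R=[15/128,1/8,1/4,1/2,1]  → 59/512
G_11 [BRRRRBBBRBR]  L=[0,1/16,3/32,7/64,29/256]  R=[59/512,15/128,1/8,1/4,1/2,1]  → 117/1024
G_12 [BRRRRBBBRBRR]  L=[0,1/16,3/32,7/64,29/256]  R=[117/1024,59/512,15/128,1/8,1/4,1/2,1]  → 233/2048
G_13 [BRRRRBBBRBRRB]  L=[0,1/16,3/32,7/64,29/256,233/2048]  R=[117/1024,59/512,15/128,1/8,1/4,1/2,1]  → 467/4096
G_14 [BRRRRBBBRBRRBR]  L=[0,1/16,3/32,7/64,29/256,233/2048]  R=[467/4096,117/1024,59/512,15/128,1/8,1/4,1/2,1]  → 933/8192
G_15 [BRRRRBBBRBRRBRB]  L=[0,1/16,3/32,7/64,29/256,233/2048,933/8192]  R=[467/4096,117/1024,59/512,15/128,1/8,1/4,1/2,1]  → 1867/16384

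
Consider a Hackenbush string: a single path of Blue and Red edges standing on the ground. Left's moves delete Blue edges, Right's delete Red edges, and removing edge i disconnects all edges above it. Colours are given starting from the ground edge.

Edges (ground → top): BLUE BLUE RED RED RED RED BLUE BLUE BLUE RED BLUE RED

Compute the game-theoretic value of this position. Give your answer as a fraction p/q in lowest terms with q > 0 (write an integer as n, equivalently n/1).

1141/1024

step 1: add BLUE to get B; options L={ 0 } R={  } => 1
step 2: add BLUE to get BB; options L={ 0, 1 } R={  } => 2
step 3: add RED to get BBR; options L={ 0, 1 } R={ 2 } => 3/2
step 4: add RED to get BBRR; options L={ 0, 1 } R={ 3/2, 2 } => 5/4
step 5: add RED to get BBRRR; options L={ 0, 1 } R={ 5/4, 3/2, 2 } => 9/8
step 6: add RED to get BBRRRR; options L={ 0, 1 } R={ 9/8, 5/4, 3/2, 2 } => 17/16
step 7: add BLUE to get BBRRRRB; options L={ 0, 1, 17/16 } R={ 9/8, 5/4, 3/2, 2 } => 35/32
step 8: add BLUE to get BBRRRRBB; options L={ 0, 1, 17/16, 35/32 } R={ 9/8, 5/4, 3/2, 2 } => 71/64
step 9: add BLUE to get BBRRRRBBB; options L={ 0, 1, 17/16, 35/32, 71/64 } R={ 9/8, 5/4, 3/2, 2 } => 143/128
step 10: add RED to get BBRRRRBBBR; options L={ 0, 1, 17/16, 35/32, 71/64 } R={ 143/128, 9/8, 5/4, 3/2, 2 } => 285/256
step 11: add BLUE to get BBRRRRBBBRB; options L={ 0, 1, 17/16, 35/32, 71/64, 285/256 } R={ 143/128, 9/8, 5/4, 3/2, 2 } => 571/512
step 12: add RED to get BBRRRRBBBRBR; options L={ 0, 1, 17/16, 35/32, 71/64, 285/256 } R={ 571/512, 143/128, 9/8, 5/4, 3/2, 2 } => 1141/1024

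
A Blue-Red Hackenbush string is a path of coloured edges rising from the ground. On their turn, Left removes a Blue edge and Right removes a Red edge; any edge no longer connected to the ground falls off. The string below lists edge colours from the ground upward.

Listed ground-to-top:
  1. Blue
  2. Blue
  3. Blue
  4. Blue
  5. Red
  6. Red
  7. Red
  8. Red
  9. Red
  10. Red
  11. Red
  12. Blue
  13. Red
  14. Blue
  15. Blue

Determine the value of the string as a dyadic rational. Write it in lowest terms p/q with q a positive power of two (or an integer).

6167/2048

g(B) = { 0 | — } gives 1
g(BB) = { 0, 1 | — } gives 2
g(BBB) = { 0, 1, 2 | — } gives 3
g(BBBB) = { 0, 1, 2, 3 | — } gives 4
g(BBBBR) = { 0, 1, 2, 3 | 4 } gives 7/2
g(BBBBRR) = { 0, 1, 2, 3 | 7/2, 4 } gives 13/4
g(BBBBRRR) = { 0, 1, 2, 3 | 13/4, 7/2, 4 } gives 25/8
g(BBBBRRRR) = { 0, 1, 2, 3 | 25/8, 13/4, 7/2, 4 } gives 49/16
g(BBBBRRRRR) = { 0, 1, 2, 3 | 49/16, 25/8, 13/4, 7/2, 4 } gives 97/32
g(BBBBRRRRRR) = { 0, 1, 2, 3 | 97/32, 49/16, 25/8, 13/4, 7/2, 4 } gives 193/64
g(BBBBRRRRRRR) = { 0, 1, 2, 3 | 193/64, 97/32, 49/16, 25/8, 13/4, 7/2, 4 } gives 385/128
g(BBBBRRRRRRRB) = { 0, 1, 2, 3, 385/128 | 193/64, 97/32, 49/16, 25/8, 13/4, 7/2, 4 } gives 771/256
g(BBBBRRRRRRRBR) = { 0, 1, 2, 3, 385/128 | 771/256, 193/64, 97/32, 49/16, 25/8, 13/4, 7/2, 4 } gives 1541/512
g(BBBBRRRRRRRBRB) = { 0, 1, 2, 3, 385/128, 1541/512 | 771/256, 193/64, 97/32, 49/16, 25/8, 13/4, 7/2, 4 } gives 3083/1024
g(BBBBRRRRRRRBRBB) = { 0, 1, 2, 3, 385/128, 1541/512, 3083/1024 | 771/256, 193/64, 97/32, 49/16, 25/8, 13/4, 7/2, 4 } gives 6167/2048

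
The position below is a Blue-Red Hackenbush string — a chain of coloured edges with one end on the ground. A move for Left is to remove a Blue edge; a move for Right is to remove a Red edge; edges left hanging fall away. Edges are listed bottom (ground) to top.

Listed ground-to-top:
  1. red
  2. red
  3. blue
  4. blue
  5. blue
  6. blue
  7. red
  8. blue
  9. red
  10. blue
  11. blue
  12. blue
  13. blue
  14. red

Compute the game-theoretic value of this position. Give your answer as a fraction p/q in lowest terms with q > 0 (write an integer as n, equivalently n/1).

1 of 14 · r · max L −∞ · min R 0 → -1
2 of 14 · rr · max L −∞ · min R -1 → -2
3 of 14 · rrb · max L -2 · min R -1 → -3/2
4 of 14 · rrbb · max L -3/2 · min R -1 → -5/4
5 of 14 · rrbbb · max L -5/4 · min R -1 → -9/8
6 of 14 · rrbbbb · max L -9/8 · min R -1 → -17/16
7 of 14 · rrbbbbr · max L -9/8 · min R -17/16 → -35/32
8 of 14 · rrbbbbrb · max L -35/32 · min R -17/16 → -69/64
9 of 14 · rrbbbbrbr · max L -35/32 · min R -69/64 → -139/128
10 of 14 · rrbbbbrbrb · max L -139/128 · min R -69/64 → -277/256
11 of 14 · rrbbbbrbrbb · max L -277/256 · min R -69/64 → -553/512
12 of 14 · rrbbbbrbrbbb · max L -553/512 · min R -69/64 → -1105/1024
13 of 14 · rrbbbbrbrbbbb · max L -1105/1024 · min R -69/64 → -2209/2048
14 of 14 · rrbbbbrbrbbbbr · max L -1105/1024 · min R -2209/2048 → -4419/4096

-4419/4096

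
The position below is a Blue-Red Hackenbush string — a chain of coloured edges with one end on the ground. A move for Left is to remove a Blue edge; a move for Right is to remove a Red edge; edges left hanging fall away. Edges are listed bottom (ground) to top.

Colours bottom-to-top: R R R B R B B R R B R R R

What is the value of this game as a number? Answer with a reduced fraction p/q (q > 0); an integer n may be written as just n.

R: Left {  }, Right { 0 } gives simplest -1
RR: Left {  }, Right { -1,0 } gives simplest -2
RRR: Left {  }, Right { -2,-1,0 } gives simplest -3
RRRB: Left { -3 }, Right { -2,-1,0 } gives simplest -5/2
RRRBR: Left { -3 }, Right { -5/2,-2,-1,0 } gives simplest -11/4
RRRBRB: Left { -3,-11/4 }, Right { -5/2,-2,-1,0 } gives simplest -21/8
RRRBRBB: Left { -3,-11/4,-21/8 }, Right { -5/2,-2,-1,0 } gives simplest -41/16
RRRBRBBR: Left { -3,-11/4,-21/8 }, Right { -41/16,-5/2,-2,-1,0 } gives simplest -83/32
RRRBRBBRR: Left { -3,-11/4,-21/8 }, Right { -83/32,-41/16,-5/2,-2,-1,0 } gives simplest -167/64
RRRBRBBRRB: Left { -3,-11/4,-21/8,-167/64 }, Right { -83/32,-41/16,-5/2,-2,-1,0 } gives simplest -333/128
RRRBRBBRRBR: Left { -3,-11/4,-21/8,-167/64 }, Right { -333/128,-83/32,-41/16,-5/2,-2,-1,0 } gives simplest -667/256
RRRBRBBRRBRR: Left { -3,-11/4,-21/8,-167/64 }, Right { -667/256,-333/128,-83/32,-41/16,-5/2,-2,-1,0 } gives simplest -1335/512
RRRBRBBRRBRRR: Left { -3,-11/4,-21/8,-167/64 }, Right { -1335/512,-667/256,-333/128,-83/32,-41/16,-5/2,-2,-1,0 } gives simplest -2671/1024

-2671/1024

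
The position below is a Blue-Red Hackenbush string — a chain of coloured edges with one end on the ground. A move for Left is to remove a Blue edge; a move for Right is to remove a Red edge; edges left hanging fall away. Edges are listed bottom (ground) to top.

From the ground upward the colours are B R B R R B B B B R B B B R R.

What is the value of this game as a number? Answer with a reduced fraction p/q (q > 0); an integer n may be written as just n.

10169/16384

Recurse on prefixes of the 15-edge string B R B R R B B B B R B B B R R:
step 1: add B to get B; options L={ 0 } R={ · } so 1
step 2: add R to get BR; options L={ 0 } R={ 1 } so 1/2
step 3: add B to get BRB; options L={ 0, 1/2 } R={ 1 } so 3/4
step 4: add R to get BRBR; options L={ 0, 1/2 } R={ 3/4, 1 } so 5/8
step 5: add R to get BRBRR; options L={ 0, 1/2 } R={ 5/8, 3/4, 1 } so 9/16
step 6: add B to get BRBRRB; options L={ 0, 1/2, 9/16 } R={ 5/8, 3/4, 1 } so 19/32
step 7: add B to get BRBRRBB; options L={ 0, 1/2, 9/16, 19/32 } R={ 5/8, 3/4, 1 } so 39/64
step 8: add B to get BRBRRBBB; options L={ 0, 1/2, 9/16, 19/32, 39/64 } R={ 5/8, 3/4, 1 } so 79/128
step 9: add B to get BRBRRBBBB; options L={ 0, 1/2, 9/16, 19/32, 39/64, 79/128 } R={ 5/8, 3/4, 1 } so 159/256
step 10: add R to get BRBRRBBBBR; options L={ 0, 1/2, 9/16, 19/32, 39/64, 79/128 } R={ 159/256, 5/8, 3/4, 1 } so 317/512
step 11: add B to get BRBRRBBBBRB; options L={ 0, 1/2, 9/16, 19/32, 39/64, 79/128, 317/512 } R={ 159/256, 5/8, 3/4, 1 } so 635/1024
step 12: add B to get BRBRRBBBBRBB; options L={ 0, 1/2, 9/16, 19/32, 39/64, 79/128, 317/512, 635/1024 } R={ 159/256, 5/8, 3/4, 1 } so 1271/2048
step 13: add B to get BRBRRBBBBRBBB; options L={ 0, 1/2, 9/16, 19/32, 39/64, 79/128, 317/512, 635/1024, 1271/2048 } R={ 159/256, 5/8, 3/4, 1 } so 2543/4096
step 14: add R to get BRBRRBBBBRBBBR; options L={ 0, 1/2, 9/16, 19/32, 39/64, 79/128, 317/512, 635/1024, 1271/2048 } R={ 2543/4096, 159/256, 5/8, 3/4, 1 } so 5085/8192
step 15: add R to get BRBRRBBBBRBBBRR; options L={ 0, 1/2, 9/16, 19/32, 39/64, 79/128, 317/512, 635/1024, 1271/2048 } R={ 5085/8192, 2543/4096, 159/256, 5/8, 3/4, 1 } so 10169/16384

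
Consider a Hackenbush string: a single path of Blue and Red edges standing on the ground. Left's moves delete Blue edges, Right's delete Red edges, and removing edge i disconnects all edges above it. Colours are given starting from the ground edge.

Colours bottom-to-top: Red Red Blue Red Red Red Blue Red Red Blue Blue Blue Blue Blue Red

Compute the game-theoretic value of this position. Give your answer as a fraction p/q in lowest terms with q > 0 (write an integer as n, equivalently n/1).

Recurse on prefixes of the 15-edge string Red Red Blue Red Red Red Blue Red Red Blue Blue Blue Blue Blue Red:
G(R) = {  | 0 } -> -1
G(RR) = {  | -1, 0 } -> -2
G(RRB) = { -2 | -1, 0 } -> -3/2
G(RRBR) = { -2 | -3/2, -1, 0 } -> -7/4
G(RRBRR) = { -2 | -7/4, -3/2, -1, 0 } -> -15/8
G(RRBRRR) = { -2 | -15/8, -7/4, -3/2, -1, 0 } -> -31/16
G(RRBRRRB) = { -2, -31/16 | -15/8, -7/4, -3/2, -1, 0 } -> -61/32
G(RRBRRRBR) = { -2, -31/16 | -61/32, -15/8, -7/4, -3/2, -1, 0 } -> -123/64
G(RRBRRRBRR) = { -2, -31/16 | -123/64, -61/32, -15/8, -7/4, -3/2, -1, 0 } -> -247/128
G(RRBRRRBRRB) = { -2, -31/16, -247/128 | -123/64, -61/32, -15/8, -7/4, -3/2, -1, 0 } -> -493/256
G(RRBRRRBRRBB) = { -2, -31/16, -247/128, -493/256 | -123/64, -61/32, -15/8, -7/4, -3/2, -1, 0 } -> -985/512
G(RRBRRRBRRBBB) = { -2, -31/16, -247/128, -493/256, -985/512 | -123/64, -61/32, -15/8, -7/4, -3/2, -1, 0 } -> -1969/1024
G(RRBRRRBRRBBBB) = { -2, -31/16, -247/128, -493/256, -985/512, -1969/1024 | -123/64, -61/32, -15/8, -7/4, -3/2, -1, 0 } -> -3937/2048
G(RRBRRRBRRBBBBB) = { -2, -31/16, -247/128, -493/256, -985/512, -1969/1024, -3937/2048 | -123/64, -61/32, -15/8, -7/4, -3/2, -1, 0 } -> -7873/4096
G(RRBRRRBRRBBBBBR) = { -2, -31/16, -247/128, -493/256, -985/512, -1969/1024, -3937/2048 | -7873/4096, -123/64, -61/32, -15/8, -7/4, -3/2, -1, 0 } -> -15747/8192

-15747/8192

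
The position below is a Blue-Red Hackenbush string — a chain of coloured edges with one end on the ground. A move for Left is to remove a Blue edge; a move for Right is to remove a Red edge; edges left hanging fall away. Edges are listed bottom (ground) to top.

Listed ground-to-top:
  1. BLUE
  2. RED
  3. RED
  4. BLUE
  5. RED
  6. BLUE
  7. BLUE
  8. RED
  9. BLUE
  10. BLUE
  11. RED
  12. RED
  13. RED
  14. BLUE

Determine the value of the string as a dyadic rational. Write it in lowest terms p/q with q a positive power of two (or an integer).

g_1 [B]  L=[0]  R=[—]  -> 1
g_2 [BR]  L=[0]  R=[1]  -> 1/2
g_3 [BRR]  L=[0]  R=[1/2, 1]  -> 1/4
g_4 [BRRB]  L=[0, 1/4]  R=[1/2, 1]  -> 3/8
g_5 [BRRBR]  L=[0, 1/4]  R=[3/8, 1/2, 1]  -> 5/16
g_6 [BRRBRB]  L=[0, 1/4, 5/16]  R=[3/8, 1/2, 1]  -> 11/32
g_7 [BRRBRBB]  L=[0, 1/4, 5/16, 11/32]  R=[3/8, 1/2, 1]  -> 23/64
g_8 [BRRBRBBR]  L=[0, 1/4, 5/16, 11/32]  R=[23/64, 3/8, 1/2, 1]  -> 45/128
g_9 [BRRBRBBRB]  L=[0, 1/4, 5/16, 11/32, 45/128]  R=[23/64, 3/8, 1/2, 1]  -> 91/256
g_10 [BRRBRBBRBB]  L=[0, 1/4, 5/16, 11/32, 45/128, 91/256]  R=[23/64, 3/8, 1/2, 1]  -> 183/512
g_11 [BRRBRBBRBBR]  L=[0, 1/4, 5/16, 11/32, 45/128, 91/256]  R=[183/512, 23/64, 3/8, 1/2, 1]  -> 365/1024
g_12 [BRRBRBBRBBRR]  L=[0, 1/4, 5/16, 11/32, 45/128, 91/256]  R=[365/1024, 183/512, 23/64, 3/8, 1/2, 1]  -> 729/2048
g_13 [BRRBRBBRBBRRR]  L=[0, 1/4, 5/16, 11/32, 45/128, 91/256]  R=[729/2048, 365/1024, 183/512, 23/64, 3/8, 1/2, 1]  -> 1457/4096
g_14 [BRRBRBBRBBRRRB]  L=[0, 1/4, 5/16, 11/32, 45/128, 91/256, 1457/4096]  R=[729/2048, 365/1024, 183/512, 23/64, 3/8, 1/2, 1]  -> 2915/8192

2915/8192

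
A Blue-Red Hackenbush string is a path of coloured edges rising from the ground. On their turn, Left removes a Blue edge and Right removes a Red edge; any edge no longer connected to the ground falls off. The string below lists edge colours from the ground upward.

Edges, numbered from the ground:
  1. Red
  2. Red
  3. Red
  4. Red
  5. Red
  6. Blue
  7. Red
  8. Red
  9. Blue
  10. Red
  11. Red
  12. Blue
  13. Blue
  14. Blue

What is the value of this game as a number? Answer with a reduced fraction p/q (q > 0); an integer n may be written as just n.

v(R) = { none | 0 } so -1
v(RR) = { none | -1 0 } so -2
v(RRR) = { none | -2 -1 0 } so -3
v(RRRR) = { none | -3 -2 -1 0 } so -4
v(RRRRR) = { none | -4 -3 -2 -1 0 } so -5
v(RRRRRB) = { -5 | -4 -3 -2 -1 0 } so -9/2
v(RRRRRBR) = { -5 | -9/2 -4 -3 -2 -1 0 } so -19/4
v(RRRRRBRR) = { -5 | -19/4 -9/2 -4 -3 -2 -1 0 } so -39/8
v(RRRRRBRRB) = { -5 -39/8 | -19/4 -9/2 -4 -3 -2 -1 0 } so -77/16
v(RRRRRBRRBR) = { -5 -39/8 | -77/16 -19/4 -9/2 -4 -3 -2 -1 0 } so -155/32
v(RRRRRBRRBRR) = { -5 -39/8 | -155/32 -77/16 -19/4 -9/2 -4 -3 -2 -1 0 } so -311/64
v(RRRRRBRRBRRB) = { -5 -39/8 -311/64 | -155/32 -77/16 -19/4 -9/2 -4 -3 -2 -1 0 } so -621/128
v(RRRRRBRRBRRBB) = { -5 -39/8 -311/64 -621/128 | -155/32 -77/16 -19/4 -9/2 -4 -3 -2 -1 0 } so -1241/256
v(RRRRRBRRBRRBBB) = { -5 -39/8 -311/64 -621/128 -1241/256 | -155/32 -77/16 -19/4 -9/2 -4 -3 -2 -1 0 } so -2481/512

-2481/512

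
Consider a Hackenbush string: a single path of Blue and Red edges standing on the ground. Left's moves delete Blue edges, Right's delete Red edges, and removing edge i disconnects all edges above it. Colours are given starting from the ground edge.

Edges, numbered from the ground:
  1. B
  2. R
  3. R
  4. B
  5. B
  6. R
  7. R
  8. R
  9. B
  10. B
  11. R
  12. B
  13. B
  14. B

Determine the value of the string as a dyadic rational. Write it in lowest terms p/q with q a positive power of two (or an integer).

3183/8192

Build g(s[:k]) for k = 1..14, string s = B R R B B R R R B B R B B B.
step 1: add B to get B; options L={ 0 } R={ none } -> 1
step 2: add R to get BR; options L={ 0 } R={ 1 } -> 1/2
step 3: add R to get BRR; options L={ 0 } R={ 1/2 1 } -> 1/4
step 4: add B to get BRRB; options L={ 0 1/4 } R={ 1/2 1 } -> 3/8
step 5: add B to get BRRBB; options L={ 0 1/4 3/8 } R={ 1/2 1 } -> 7/16
step 6: add R to get BRRBBR; options L={ 0 1/4 3/8 } R={ 7/16 1/2 1 } -> 13/32
step 7: add R to get BRRBBRR; options L={ 0 1/4 3/8 } R={ 13/32 7/16 1/2 1 } -> 25/64
step 8: add R to get BRRBBRRR; options L={ 0 1/4 3/8 } R={ 25/64 13/32 7/16 1/2 1 } -> 49/128
step 9: add B to get BRRBBRRRB; options L={ 0 1/4 3/8 49/128 } R={ 25/64 13/32 7/16 1/2 1 } -> 99/256
step 10: add B to get BRRBBRRRBB; options L={ 0 1/4 3/8 49/128 99/256 } R={ 25/64 13/32 7/16 1/2 1 } -> 199/512
step 11: add R to get BRRBBRRRBBR; options L={ 0 1/4 3/8 49/128 99/256 } R={ 199/512 25/64 13/32 7/16 1/2 1 } -> 397/1024
step 12: add B to get BRRBBRRRBBRB; options L={ 0 1/4 3/8 49/128 99/256 397/1024 } R={ 199/512 25/64 13/32 7/16 1/2 1 } -> 795/2048
step 13: add B to get BRRBBRRRBBRBB; options L={ 0 1/4 3/8 49/128 99/256 397/1024 795/2048 } R={ 199/512 25/64 13/32 7/16 1/2 1 } -> 1591/4096
step 14: add B to get BRRBBRRRBBRBBB; options L={ 0 1/4 3/8 49/128 99/256 397/1024 795/2048 1591/4096 } R={ 199/512 25/64 13/32 7/16 1/2 1 } -> 3183/8192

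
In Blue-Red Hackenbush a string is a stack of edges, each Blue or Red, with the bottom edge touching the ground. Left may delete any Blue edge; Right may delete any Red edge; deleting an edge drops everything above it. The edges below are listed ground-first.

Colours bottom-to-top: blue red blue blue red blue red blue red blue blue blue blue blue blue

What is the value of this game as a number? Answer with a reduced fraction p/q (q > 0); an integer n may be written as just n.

value(b) = { 0 | · } so 1
value(br) = { 0 | 1 } so 1/2
value(brb) = { 0, 1/2 | 1 } so 3/4
value(brbb) = { 0, 1/2, 3/4 | 1 } so 7/8
value(brbbr) = { 0, 1/2, 3/4 | 7/8, 1 } so 13/16
value(brbbrb) = { 0, 1/2, 3/4, 13/16 | 7/8, 1 } so 27/32
value(brbbrbr) = { 0, 1/2, 3/4, 13/16 | 27/32, 7/8, 1 } so 53/64
value(brbbrbrb) = { 0, 1/2, 3/4, 13/16, 53/64 | 27/32, 7/8, 1 } so 107/128
value(brbbrbrbr) = { 0, 1/2, 3/4, 13/16, 53/64 | 107/128, 27/32, 7/8, 1 } so 213/256
value(brbbrbrbrb) = { 0, 1/2, 3/4, 13/16, 53/64, 213/256 | 107/128, 27/32, 7/8, 1 } so 427/512
value(brbbrbrbrbb) = { 0, 1/2, 3/4, 13/16, 53/64, 213/256, 427/512 | 107/128, 27/32, 7/8, 1 } so 855/1024
value(brbbrbrbrbbb) = { 0, 1/2, 3/4, 13/16, 53/64, 213/256, 427/512, 855/1024 | 107/128, 27/32, 7/8, 1 } so 1711/2048
value(brbbrbrbrbbbb) = { 0, 1/2, 3/4, 13/16, 53/64, 213/256, 427/512, 855/1024, 1711/2048 | 107/128, 27/32, 7/8, 1 } so 3423/4096
value(brbbrbrbrbbbbb) = { 0, 1/2, 3/4, 13/16, 53/64, 213/256, 427/512, 855/1024, 1711/2048, 3423/4096 | 107/128, 27/32, 7/8, 1 } so 6847/8192
value(brbbrbrbrbbbbbb) = { 0, 1/2, 3/4, 13/16, 53/64, 213/256, 427/512, 855/1024, 1711/2048, 3423/4096, 6847/8192 | 107/128, 27/32, 7/8, 1 } so 13695/16384

13695/16384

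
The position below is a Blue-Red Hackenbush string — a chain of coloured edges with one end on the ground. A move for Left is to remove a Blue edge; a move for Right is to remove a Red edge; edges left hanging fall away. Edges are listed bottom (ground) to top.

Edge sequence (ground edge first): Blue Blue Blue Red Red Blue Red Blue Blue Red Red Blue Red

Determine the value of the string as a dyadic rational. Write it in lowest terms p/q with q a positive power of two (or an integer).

step 1: add Blue to get B; options L={ 0 } R={ (no moves) } gives 1
step 2: add Blue to get BB; options L={ 0 1 } R={ (no moves) } gives 2
step 3: add Blue to get BBB; options L={ 0 1 2 } R={ (no moves) } gives 3
step 4: add Red to get BBBR; options L={ 0 1 2 } R={ 3 } gives 5/2
step 5: add Red to get BBBRR; options L={ 0 1 2 } R={ 5/2 3 } gives 9/4
step 6: add Blue to get BBBRRB; options L={ 0 1 2 9/4 } R={ 5/2 3 } gives 19/8
step 7: add Red to get BBBRRBR; options L={ 0 1 2 9/4 } R={ 19/8 5/2 3 } gives 37/16
step 8: add Blue to get BBBRRBRB; options L={ 0 1 2 9/4 37/16 } R={ 19/8 5/2 3 } gives 75/32
step 9: add Blue to get BBBRRBRBB; options L={ 0 1 2 9/4 37/16 75/32 } R={ 19/8 5/2 3 } gives 151/64
step 10: add Red to get BBBRRBRBBR; options L={ 0 1 2 9/4 37/16 75/32 } R={ 151/64 19/8 5/2 3 } gives 301/128
step 11: add Red to get BBBRRBRBBRR; options L={ 0 1 2 9/4 37/16 75/32 } R={ 301/128 151/64 19/8 5/2 3 } gives 601/256
step 12: add Blue to get BBBRRBRBBRRB; options L={ 0 1 2 9/4 37/16 75/32 601/256 } R={ 301/128 151/64 19/8 5/2 3 } gives 1203/512
step 13: add Red to get BBBRRBRBBRRBR; options L={ 0 1 2 9/4 37/16 75/32 601/256 } R={ 1203/512 301/128 151/64 19/8 5/2 3 } gives 2405/1024

2405/1024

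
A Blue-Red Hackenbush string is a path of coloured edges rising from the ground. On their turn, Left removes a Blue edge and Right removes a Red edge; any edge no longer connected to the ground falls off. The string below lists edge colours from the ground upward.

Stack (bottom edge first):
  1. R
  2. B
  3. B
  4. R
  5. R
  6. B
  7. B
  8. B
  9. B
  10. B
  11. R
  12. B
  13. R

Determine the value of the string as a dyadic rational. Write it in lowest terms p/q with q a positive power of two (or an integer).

R: Left { — }, Right { 0 } — simplest -1
RB: Left { -1 }, Right { 0 } — simplest -1/2
RBB: Left { -1 -1/2 }, Right { 0 } — simplest -1/4
RBBR: Left { -1 -1/2 }, Right { -1/4 0 } — simplest -3/8
RBBRR: Left { -1 -1/2 }, Right { -3/8 -1/4 0 } — simplest -7/16
RBBRRB: Left { -1 -1/2 -7/16 }, Right { -3/8 -1/4 0 } — simplest -13/32
RBBRRBB: Left { -1 -1/2 -7/16 -13/32 }, Right { -3/8 -1/4 0 } — simplest -25/64
RBBRRBBB: Left { -1 -1/2 -7/16 -13/32 -25/64 }, Right { -3/8 -1/4 0 } — simplest -49/128
RBBRRBBBB: Left { -1 -1/2 -7/16 -13/32 -25/64 -49/128 }, Right { -3/8 -1/4 0 } — simplest -97/256
RBBRRBBBBB: Left { -1 -1/2 -7/16 -13/32 -25/64 -49/128 -97/256 }, Right { -3/8 -1/4 0 } — simplest -193/512
RBBRRBBBBBR: Left { -1 -1/2 -7/16 -13/32 -25/64 -49/128 -97/256 }, Right { -193/512 -3/8 -1/4 0 } — simplest -387/1024
RBBRRBBBBBRB: Left { -1 -1/2 -7/16 -13/32 -25/64 -49/128 -97/256 -387/1024 }, Right { -193/512 -3/8 -1/4 0 } — simplest -773/2048
RBBRRBBBBBRBR: Left { -1 -1/2 -7/16 -13/32 -25/64 -49/128 -97/256 -387/1024 }, Right { -773/2048 -193/512 -3/8 -1/4 0 } — simplest -1547/4096

-1547/4096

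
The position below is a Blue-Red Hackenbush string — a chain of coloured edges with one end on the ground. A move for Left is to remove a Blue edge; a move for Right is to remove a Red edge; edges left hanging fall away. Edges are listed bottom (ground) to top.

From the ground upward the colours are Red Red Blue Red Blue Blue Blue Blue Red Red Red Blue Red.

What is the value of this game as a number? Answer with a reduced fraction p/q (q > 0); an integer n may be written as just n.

Recurse on prefixes of the 13-edge string Red Red Blue Red Blue Blue Blue Blue Red Red Red Blue Red:
R: Left { ∅ }, Right { 0 } so simplest -1
RR: Left { ∅ }, Right { -1, 0 } so simplest -2
RRB: Left { -2 }, Right { -1, 0 } so simplest -3/2
RRBR: Left { -2 }, Right { -3/2, -1, 0 } so simplest -7/4
RRBRB: Left { -2, -7/4 }, Right { -3/2, -1, 0 } so simplest -13/8
RRBRBB: Left { -2, -7/4, -13/8 }, Right { -3/2, -1, 0 } so simplest -25/16
RRBRBBB: Left { -2, -7/4, -13/8, -25/16 }, Right { -3/2, -1, 0 } so simplest -49/32
RRBRBBBB: Left { -2, -7/4, -13/8, -25/16, -49/32 }, Right { -3/2, -1, 0 } so simplest -97/64
RRBRBBBBR: Left { -2, -7/4, -13/8, -25/16, -49/32 }, Right { -97/64, -3/2, -1, 0 } so simplest -195/128
RRBRBBBBRR: Left { -2, -7/4, -13/8, -25/16, -49/32 }, Right { -195/128, -97/64, -3/2, -1, 0 } so simplest -391/256
RRBRBBBBRRR: Left { -2, -7/4, -13/8, -25/16, -49/32 }, Right { -391/256, -195/128, -97/64, -3/2, -1, 0 } so simplest -783/512
RRBRBBBBRRRB: Left { -2, -7/4, -13/8, -25/16, -49/32, -783/512 }, Right { -391/256, -195/128, -97/64, -3/2, -1, 0 } so simplest -1565/1024
RRBRBBBBRRRBR: Left { -2, -7/4, -13/8, -25/16, -49/32, -783/512 }, Right { -1565/1024, -391/256, -195/128, -97/64, -3/2, -1, 0 } so simplest -3131/2048

-3131/2048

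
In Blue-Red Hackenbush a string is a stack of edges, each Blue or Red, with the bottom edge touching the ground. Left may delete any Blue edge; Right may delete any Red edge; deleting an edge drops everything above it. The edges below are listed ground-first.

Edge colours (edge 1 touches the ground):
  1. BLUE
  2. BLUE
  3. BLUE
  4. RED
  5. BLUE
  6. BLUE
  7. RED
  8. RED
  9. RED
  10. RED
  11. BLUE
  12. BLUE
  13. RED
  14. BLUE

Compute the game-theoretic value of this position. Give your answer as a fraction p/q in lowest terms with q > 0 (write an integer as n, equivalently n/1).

G_1 [B]  L=[0]  R=[·]  = 1
G_2 [BB]  L=[0, 1]  R=[·]  = 2
G_3 [BBB]  L=[0, 1, 2]  R=[·]  = 3
G_4 [BBBR]  L=[0, 1, 2]  R=[3]  = 5/2
G_5 [BBBRB]  L=[0, 1, 2, 5/2]  R=[3]  = 11/4
G_6 [BBBRBB]  L=[0, 1, 2, 5/2, 11/4]  R=[3]  = 23/8
G_7 [BBBRBBR]  L=[0, 1, 2, 5/2, 11/4]  R=[23/8, 3]  = 45/16
G_8 [BBBRBBRR]  L=[0, 1, 2, 5/2, 11/4]  R=[45/16, 23/8, 3]  = 89/32
G_9 [BBBRBBRRR]  L=[0, 1, 2, 5/2, 11/4]  R=[89/32, 45/16, 23/8, 3]  = 177/64
G_10 [BBBRBBRRRR]  L=[0, 1, 2, 5/2, 11/4]  R=[177/64, 89/32, 45/16, 23/8, 3]  = 353/128
G_11 [BBBRBBRRRRB]  L=[0, 1, 2, 5/2, 11/4, 353/128]  R=[177/64, 89/32, 45/16, 23/8, 3]  = 707/256
G_12 [BBBRBBRRRRBB]  L=[0, 1, 2, 5/2, 11/4, 353/128, 707/256]  R=[177/64, 89/32, 45/16, 23/8, 3]  = 1415/512
G_13 [BBBRBBRRRRBBR]  L=[0, 1, 2, 5/2, 11/4, 353/128, 707/256]  R=[1415/512, 177/64, 89/32, 45/16, 23/8, 3]  = 2829/1024
G_14 [BBBRBBRRRRBBRB]  L=[0, 1, 2, 5/2, 11/4, 353/128, 707/256, 2829/1024]  R=[1415/512, 177/64, 89/32, 45/16, 23/8, 3]  = 5659/2048

5659/2048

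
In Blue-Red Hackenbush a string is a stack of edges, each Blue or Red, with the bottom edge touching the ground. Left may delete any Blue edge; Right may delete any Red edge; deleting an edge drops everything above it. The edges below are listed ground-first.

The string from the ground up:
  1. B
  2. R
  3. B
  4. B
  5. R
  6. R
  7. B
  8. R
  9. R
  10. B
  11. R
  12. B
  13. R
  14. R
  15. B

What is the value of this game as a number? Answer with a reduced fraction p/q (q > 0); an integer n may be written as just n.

edge 1 of 15 (B): { 0 | — } = 1
edge 2 of 15 (R): { 0 | 1 } = 1/2
edge 3 of 15 (B): { 0,1/2 | 1 } = 3/4
edge 4 of 15 (B): { 0,1/2,3/4 | 1 } = 7/8
edge 5 of 15 (R): { 0,1/2,3/4 | 7/8,1 } = 13/16
edge 6 of 15 (R): { 0,1/2,3/4 | 13/16,7/8,1 } = 25/32
edge 7 of 15 (B): { 0,1/2,3/4,25/32 | 13/16,7/8,1 } = 51/64
edge 8 of 15 (R): { 0,1/2,3/4,25/32 | 51/64,13/16,7/8,1 } = 101/128
edge 9 of 15 (R): { 0,1/2,3/4,25/32 | 101/128,51/64,13/16,7/8,1 } = 201/256
edge 10 of 15 (B): { 0,1/2,3/4,25/32,201/256 | 101/128,51/64,13/16,7/8,1 } = 403/512
edge 11 of 15 (R): { 0,1/2,3/4,25/32,201/256 | 403/512,101/128,51/64,13/16,7/8,1 } = 805/1024
edge 12 of 15 (B): { 0,1/2,3/4,25/32,201/256,805/1024 | 403/512,101/128,51/64,13/16,7/8,1 } = 1611/2048
edge 13 of 15 (R): { 0,1/2,3/4,25/32,201/256,805/1024 | 1611/2048,403/512,101/128,51/64,13/16,7/8,1 } = 3221/4096
edge 14 of 15 (R): { 0,1/2,3/4,25/32,201/256,805/1024 | 3221/4096,1611/2048,403/512,101/128,51/64,13/16,7/8,1 } = 6441/8192
edge 15 of 15 (B): { 0,1/2,3/4,25/32,201/256,805/1024,6441/8192 | 3221/4096,1611/2048,403/512,101/128,51/64,13/16,7/8,1 } = 12883/16384

12883/16384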